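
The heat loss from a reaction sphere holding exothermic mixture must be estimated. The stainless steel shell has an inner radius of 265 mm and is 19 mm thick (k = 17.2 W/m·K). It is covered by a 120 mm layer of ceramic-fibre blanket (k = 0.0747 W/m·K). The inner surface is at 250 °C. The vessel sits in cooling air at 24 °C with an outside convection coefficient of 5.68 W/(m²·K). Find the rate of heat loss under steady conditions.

Radial (spherical) resistances in series:
R_stainless steel shell = (1/0.265 − 1/0.284)/(4π×17.2) = 0.001168 K/W
R_ceramic-fibre blanket = (1/0.284 − 1/0.404)/(4π×0.0747) = 1.114 K/W
R_outer film = 1/(h·4πr_o²) = 1/(5.68×4π×0.404²) = 0.08584 K/W
R_total = 1.201 K/W
Q = ΔT/R_total = 226/1.201

Q ≈ 188 W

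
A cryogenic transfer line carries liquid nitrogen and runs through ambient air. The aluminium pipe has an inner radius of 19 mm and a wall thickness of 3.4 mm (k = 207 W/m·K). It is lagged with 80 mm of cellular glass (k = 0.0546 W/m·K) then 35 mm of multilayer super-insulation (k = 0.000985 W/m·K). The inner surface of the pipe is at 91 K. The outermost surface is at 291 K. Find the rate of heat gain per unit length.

q′ ≈ 3.85 W/m

Per-layer cylindrical resistances, series-summed:
R_aluminium pipe wall = ln(22.4/19)/(2π×207×1) = 1.266×10^-4 K/W
R_cellular glass = ln(102.4/22.4)/(2π×0.0546×1) = 4.43 K/W
R_multilayer super-insulation = ln(137.4/102.4)/(2π×0.000985×1) = 47.51 K/W
R_total = 51.94 K/W
Q = ΔT/R_total = 200/51.94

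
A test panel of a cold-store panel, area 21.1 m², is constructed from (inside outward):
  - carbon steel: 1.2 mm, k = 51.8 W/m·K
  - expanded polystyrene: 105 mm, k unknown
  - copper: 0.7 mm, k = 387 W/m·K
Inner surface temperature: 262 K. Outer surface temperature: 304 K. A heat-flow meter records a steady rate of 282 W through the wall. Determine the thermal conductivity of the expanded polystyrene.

k ≈ 0.0334 W/(m·K)

Series thermal resistances:
R_carbon steel = L/(kA) = 0.0012/(51.8×21.1) = 1.098×10^-6 K/W
R_copper = L/(kA) = 0.0007/(387×21.1) = 8.572×10^-8 K/W
Sum of known resistances R_other = 1.184×10^-6 K/W
Total R = ΔT/Q = 42/282 = 0.1489 K/W
R_expanded polystyrene = R_total − R_other = 0.1489 K/W
k = L/(R·A) = 0.105/(0.1489×21.1)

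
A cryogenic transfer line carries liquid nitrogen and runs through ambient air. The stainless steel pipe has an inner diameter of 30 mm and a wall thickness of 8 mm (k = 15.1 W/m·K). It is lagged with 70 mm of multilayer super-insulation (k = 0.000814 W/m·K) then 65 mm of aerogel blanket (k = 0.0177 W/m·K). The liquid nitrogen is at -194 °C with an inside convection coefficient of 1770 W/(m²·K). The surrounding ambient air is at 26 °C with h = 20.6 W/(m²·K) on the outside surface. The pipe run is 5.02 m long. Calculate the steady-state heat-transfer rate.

Q ≈ 3.97 W

Treating each annulus and film as a series resistance:
R_inner film = 1/(h_i·2πr₁L) = 1/(1770×2π×0.015×5.02) = 0.001194 K/W
R_stainless steel pipe wall = ln(23/15)/(2π×15.1×5.02) = 8.975×10^-4 K/W
R_multilayer super-insulation = ln(93/23)/(2π×0.000814×5.02) = 54.42 K/W
R_aerogel blanket = ln(158/93)/(2π×0.0177×5.02) = 0.9493 K/W
R_outer film = 1/(h_o·2πr_oL) = 1/(20.6×2π×0.158×5.02) = 0.009741 K/W
R_total = 55.38 K/W
Q = ΔT/R_total = 220/55.38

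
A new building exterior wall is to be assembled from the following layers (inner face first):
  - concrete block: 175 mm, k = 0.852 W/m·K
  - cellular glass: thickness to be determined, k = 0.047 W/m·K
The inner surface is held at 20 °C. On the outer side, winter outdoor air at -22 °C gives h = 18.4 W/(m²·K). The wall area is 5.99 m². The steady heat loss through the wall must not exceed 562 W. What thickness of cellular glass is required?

L ≈ 8.83 mm

Treating each layer as a thermal resistance in series:
R_concrete block = L/(kA) = 0.175/(0.852×5.99) = 0.03429 K/W
R_outer film = 1/(h_o·A) = 1/(18.4×5.99) = 0.009073 K/W
Sum of the known resistances R_other = 0.04336 K/W
Required total resistance R_tot = ΔT/Q_allow = 42/562 = 0.07473 K/W
R_cellular glass = R_tot − R_other = 0.03137 K/W
L = R·k·A = 0.03137×0.047×5.99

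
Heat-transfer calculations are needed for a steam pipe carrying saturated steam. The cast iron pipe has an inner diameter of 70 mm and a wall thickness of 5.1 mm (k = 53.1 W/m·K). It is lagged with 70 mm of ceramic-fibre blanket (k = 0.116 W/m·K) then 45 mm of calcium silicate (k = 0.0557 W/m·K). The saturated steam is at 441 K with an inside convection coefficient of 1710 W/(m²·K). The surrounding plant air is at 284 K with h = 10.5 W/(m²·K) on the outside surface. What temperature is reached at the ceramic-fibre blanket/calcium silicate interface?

T ≈ 353 K

For a radial system each layer contributes R = ln(r_out/r_in)/(2πkL); films add R = 1/(hA).
R_inner film = 1/(h_i·2πr₁L) = 1/(1710×2π×0.035×1) = 0.002659 K/W
R_cast iron pipe wall = ln(40.1/35)/(2π×53.1×1) = 4.077×10^-4 K/W
R_ceramic-fibre blanket = ln(110.1/40.1)/(2π×0.116×1) = 1.386 K/W
R_calcium silicate = ln(155.1/110.1)/(2π×0.0557×1) = 0.9792 K/W
R_outer film = 1/(h_o·2πr_oL) = 1/(10.5×2π×0.1551×1) = 0.09773 K/W
R_total = 2.466 K/W
Q = ΔT/R_total = 157/2.466
Q = 63.7 W/m
T_interface = T_inner − Q·ΣR(inner→interface) = 441 − 63.7×1.389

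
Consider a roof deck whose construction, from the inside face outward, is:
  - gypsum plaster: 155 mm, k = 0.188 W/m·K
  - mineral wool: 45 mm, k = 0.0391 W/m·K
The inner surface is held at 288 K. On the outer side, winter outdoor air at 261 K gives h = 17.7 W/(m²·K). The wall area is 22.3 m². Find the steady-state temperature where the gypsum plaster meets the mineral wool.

Using the resistance-network approach (series):
R_gypsum plaster = L/(kA) = 0.155/(0.188×22.3) = 0.03697 K/W
R_mineral wool = L/(kA) = 0.045/(0.0391×22.3) = 0.05161 K/W
R_outer film = 1/(h_o·A) = 1/(17.7×22.3) = 0.002534 K/W
R_total = 0.09111 K/W;  Q = ΔT/R_total = 27/0.09111 = 296.3 W
T_interface = T_inner − Q·ΣR(inner→interface) = 288 − 296×0.03697

T ≈ 277 K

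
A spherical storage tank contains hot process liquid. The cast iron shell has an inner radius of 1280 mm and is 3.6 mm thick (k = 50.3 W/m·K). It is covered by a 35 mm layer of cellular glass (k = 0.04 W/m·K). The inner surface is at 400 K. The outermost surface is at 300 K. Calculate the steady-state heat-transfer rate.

Q ≈ 2430 W

Each spherical layer contributes R = (1/r_i − 1/r_o)/(4πk):
R_cast iron shell = (1/1.28 − 1/1.2836)/(4π×50.3) = 3.466×10^-6 K/W
R_cellular glass = (1/1.2836 − 1/1.3186)/(4π×0.04) = 0.04114 K/W
R_total = 0.04114 K/W
Q = ΔT/R_total = 100/0.04114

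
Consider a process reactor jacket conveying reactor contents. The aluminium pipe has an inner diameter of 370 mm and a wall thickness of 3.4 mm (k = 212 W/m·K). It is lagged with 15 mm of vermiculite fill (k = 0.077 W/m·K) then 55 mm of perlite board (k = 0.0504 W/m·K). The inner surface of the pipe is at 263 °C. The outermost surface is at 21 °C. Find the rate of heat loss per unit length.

q′ ≈ 265 W/m

For a radial system each layer contributes R = ln(r_out/r_in)/(2πkL); films add R = 1/(hA).
R_aluminium pipe wall = ln(188.4/185)/(2π×212×1) = 1.367×10^-5 K/W
R_vermiculite fill = ln(203.4/188.4)/(2π×0.077×1) = 0.1583 K/W
R_perlite board = ln(258.4/203.4)/(2π×0.0504×1) = 0.7558 K/W
R_total = 0.9141 K/W
Q = ΔT/R_total = 242/0.9141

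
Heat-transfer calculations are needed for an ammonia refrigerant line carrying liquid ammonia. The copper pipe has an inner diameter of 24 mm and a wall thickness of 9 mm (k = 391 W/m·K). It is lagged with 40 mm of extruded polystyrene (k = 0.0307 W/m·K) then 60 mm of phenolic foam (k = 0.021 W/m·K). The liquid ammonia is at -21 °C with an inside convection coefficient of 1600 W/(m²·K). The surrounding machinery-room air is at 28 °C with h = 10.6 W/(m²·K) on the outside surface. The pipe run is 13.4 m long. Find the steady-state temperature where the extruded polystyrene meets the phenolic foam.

T ≈ 4 °C

Treating each annulus and film as a series resistance:
R_inner film = 1/(h_i·2πr₁L) = 1/(1600×2π×0.012×13.4) = 6.186×10^-4 K/W
R_copper pipe wall = ln(21/12)/(2π×391×13.4) = 1.7×10^-5 K/W
R_extruded polystyrene = ln(61/21)/(2π×0.0307×13.4) = 0.4126 K/W
R_phenolic foam = ln(121/61)/(2π×0.021×13.4) = 0.3874 K/W
R_outer film = 1/(h_o·2πr_oL) = 1/(10.6×2π×0.121×13.4) = 0.00926 K/W
R_total = 0.8098 K/W
Q = ΔT/R_total = 49/0.8098
Q = 60.5 W
T_interface = T_inner + Q·ΣR(inner→interface) = -21 + 60.5×0.4132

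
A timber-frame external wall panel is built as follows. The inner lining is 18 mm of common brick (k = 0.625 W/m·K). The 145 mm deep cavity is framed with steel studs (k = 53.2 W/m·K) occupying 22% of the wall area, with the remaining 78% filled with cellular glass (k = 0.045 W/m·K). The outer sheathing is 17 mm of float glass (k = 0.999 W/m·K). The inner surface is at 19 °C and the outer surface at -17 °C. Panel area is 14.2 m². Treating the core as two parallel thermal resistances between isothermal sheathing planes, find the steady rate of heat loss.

Q ≈ 8790 W

Sheathing layers in series; stud and cavity paths in parallel between them.
R_inner = 0.018/(0.625×14.2) = 0.002028 K/W
R_stud  = 0.145/(53.2×0.22×14.2) = 8.725×10^-4 K/W
R_cav   = 0.145/(0.045×0.78×14.2) = 0.2909 K/W
1/R_core = 1/R_stud + 1/R_cav → R_core = 8.699×10^-4 K/W
R_outer = 0.017/(0.999×14.2) = 0.001198 K/W
R_total = 0.004096 K/W
Q = ΔT/R_total = 36/0.004096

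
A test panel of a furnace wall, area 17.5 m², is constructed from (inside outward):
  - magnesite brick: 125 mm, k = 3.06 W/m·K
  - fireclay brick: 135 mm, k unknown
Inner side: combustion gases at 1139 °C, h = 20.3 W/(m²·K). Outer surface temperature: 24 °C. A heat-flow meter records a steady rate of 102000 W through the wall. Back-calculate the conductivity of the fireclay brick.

Thermal resistances in series:
R_inner film = 1/(h_i·A) = 1/(20.3×17.5) = 0.002815 K/W
R_magnesite brick = L/(kA) = 0.125/(3.06×17.5) = 0.002334 K/W
Sum of known resistances R_other = 0.005149 K/W
Total R = ΔT/Q = 1115/102000 = 0.01093 K/W
R_fireclay brick = R_total − R_other = 0.005782 K/W
k = L/(R·A) = 0.135/(0.005782×17.5)

k ≈ 1.33 W/(m·K)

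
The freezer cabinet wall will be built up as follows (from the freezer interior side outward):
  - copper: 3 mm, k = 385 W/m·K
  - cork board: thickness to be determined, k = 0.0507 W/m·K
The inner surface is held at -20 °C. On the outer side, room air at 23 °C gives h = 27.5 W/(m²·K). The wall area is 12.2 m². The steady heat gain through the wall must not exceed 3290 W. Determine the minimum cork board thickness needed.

L ≈ 6.24 mm

Using the resistance-network approach (series):
R_copper = L/(kA) = 0.003/(385×12.2) = 6.387×10^-7 K/W
R_outer film = 1/(h_o·A) = 1/(27.5×12.2) = 0.002981 K/W
Sum of the known resistances R_other = 0.002981 K/W
Required total resistance R_tot = ΔT/Q_allow = 43/3290 = 0.01307 K/W
R_cork board = R_tot − R_other = 0.01009 K/W
L = R·k·A = 0.01009×0.0507×12.2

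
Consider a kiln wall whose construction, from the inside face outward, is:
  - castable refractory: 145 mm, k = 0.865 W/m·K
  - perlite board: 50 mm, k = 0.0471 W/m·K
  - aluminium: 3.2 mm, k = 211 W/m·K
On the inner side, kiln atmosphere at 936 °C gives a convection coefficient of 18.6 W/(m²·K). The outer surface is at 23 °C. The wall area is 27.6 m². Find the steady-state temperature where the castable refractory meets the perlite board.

T ≈ 778 °C

Using the resistance-network approach (series):
R_inner film = 1/(h_i·A) = 1/(18.6×27.6) = 0.001948 K/W
R_castable refractory = L/(kA) = 0.145/(0.865×27.6) = 0.006074 K/W
R_perlite board = L/(kA) = 0.05/(0.0471×27.6) = 0.03846 K/W
R_aluminium = L/(kA) = 0.0032/(211×27.6) = 5.495×10^-7 K/W
R_total = 0.04648 K/W;  Q = ΔT/R_total = 913/0.04648 = 19640 W
T_interface = T_inner − Q·ΣR(inner→interface) = 936 − 19600×0.008022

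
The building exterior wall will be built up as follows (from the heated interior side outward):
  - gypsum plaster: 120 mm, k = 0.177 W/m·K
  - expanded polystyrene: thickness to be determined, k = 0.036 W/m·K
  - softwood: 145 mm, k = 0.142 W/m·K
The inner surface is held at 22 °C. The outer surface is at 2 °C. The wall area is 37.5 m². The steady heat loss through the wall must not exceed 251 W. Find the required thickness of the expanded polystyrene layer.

L ≈ 46.4 mm

Series thermal resistances:
R_gypsum plaster = L/(kA) = 0.12/(0.177×37.5) = 0.01808 K/W
R_softwood = L/(kA) = 0.145/(0.142×37.5) = 0.02723 K/W
Sum of the known resistances R_other = 0.04531 K/W
Required total resistance R_tot = ΔT/Q_allow = 20/251 = 0.07968 K/W
R_expanded polystyrene = R_tot − R_other = 0.03437 K/W
L = R·k·A = 0.03437×0.036×37.5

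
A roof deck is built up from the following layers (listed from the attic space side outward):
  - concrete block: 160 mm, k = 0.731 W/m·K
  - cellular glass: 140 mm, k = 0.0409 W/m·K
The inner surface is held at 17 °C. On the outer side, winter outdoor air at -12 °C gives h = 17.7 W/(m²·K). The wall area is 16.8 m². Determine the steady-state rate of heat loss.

Thermal resistances in series:
R_concrete block = L/(kA) = 0.16/(0.731×16.8) = 0.01303 K/W
R_cellular glass = L/(kA) = 0.14/(0.0409×16.8) = 0.2037 K/W
R_outer film = 1/(h_o·A) = 1/(17.7×16.8) = 0.003363 K/W
R_total = 0.2201 K/W
Q = ΔT / R_total = 29 / 0.2201

Q ≈ 132 W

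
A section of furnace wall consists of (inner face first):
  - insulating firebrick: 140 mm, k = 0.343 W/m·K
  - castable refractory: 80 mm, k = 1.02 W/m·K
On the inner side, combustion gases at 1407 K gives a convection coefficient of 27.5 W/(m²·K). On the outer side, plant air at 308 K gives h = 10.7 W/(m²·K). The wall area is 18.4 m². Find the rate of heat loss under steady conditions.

Q ≈ 32800 W

Treating each layer as a thermal resistance in series:
R_inner film = 1/(h_i·A) = 1/(27.5×18.4) = 0.001976 K/W
R_insulating firebrick = L/(kA) = 0.14/(0.343×18.4) = 0.02218 K/W
R_castable refractory = L/(kA) = 0.08/(1.02×18.4) = 0.004263 K/W
R_outer film = 1/(h_o·A) = 1/(10.7×18.4) = 0.005079 K/W
R_total = 0.0335 K/W
Q = ΔT / R_total = 1099 / 0.0335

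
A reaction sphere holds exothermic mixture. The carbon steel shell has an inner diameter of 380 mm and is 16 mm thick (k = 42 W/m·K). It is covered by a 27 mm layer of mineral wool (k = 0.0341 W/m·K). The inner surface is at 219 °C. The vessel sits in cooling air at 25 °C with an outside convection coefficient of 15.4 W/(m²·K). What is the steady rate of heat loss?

Q ≈ 138 W

Spherical conduction: R = (1/r_in − 1/r_out)/(4πk) per layer; series-sum.
R_carbon steel shell = (1/0.19 − 1/0.206)/(4π×42) = 7.745×10^-4 K/W
R_mineral wool = (1/0.206 − 1/0.233)/(4π×0.0341) = 1.313 K/W
R_outer film = 1/(h·4πr_o²) = 1/(15.4×4π×0.233²) = 0.09518 K/W
R_total = 1.409 K/W
Q = ΔT/R_total = 194/1.409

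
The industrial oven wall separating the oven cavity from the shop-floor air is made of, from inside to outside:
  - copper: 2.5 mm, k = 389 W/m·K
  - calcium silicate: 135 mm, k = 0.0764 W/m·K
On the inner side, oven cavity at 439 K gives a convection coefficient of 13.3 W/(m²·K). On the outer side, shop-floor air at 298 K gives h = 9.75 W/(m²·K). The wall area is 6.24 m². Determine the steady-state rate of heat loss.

Q ≈ 452 W

Treating each layer as a thermal resistance in series:
R_inner film = 1/(h_i·A) = 1/(13.3×6.24) = 0.01205 K/W
R_copper = L/(kA) = 0.0025/(389×6.24) = 1.03×10^-6 K/W
R_calcium silicate = L/(kA) = 0.135/(0.0764×6.24) = 0.2832 K/W
R_outer film = 1/(h_o·A) = 1/(9.75×6.24) = 0.01644 K/W
R_total = 0.3117 K/W
Q = ΔT / R_total = 141 / 0.3117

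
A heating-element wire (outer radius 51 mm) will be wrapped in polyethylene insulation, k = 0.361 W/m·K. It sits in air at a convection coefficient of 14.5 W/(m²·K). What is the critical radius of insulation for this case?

For a cylinder r_cr = k/h = 0.361/14.5
r_cr = 24.9 mm; since the bare radius (51 mm) is above r_cr, any added insulation will reduce heat loss.

r_cr ≈ 24.9 mm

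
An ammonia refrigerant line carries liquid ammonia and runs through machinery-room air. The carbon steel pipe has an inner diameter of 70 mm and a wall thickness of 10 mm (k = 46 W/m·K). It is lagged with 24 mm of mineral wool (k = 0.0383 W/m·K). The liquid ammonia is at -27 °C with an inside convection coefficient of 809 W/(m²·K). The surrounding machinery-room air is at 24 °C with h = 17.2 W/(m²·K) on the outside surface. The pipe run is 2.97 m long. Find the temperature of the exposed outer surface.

T ≈ 20.4 °C

Radial resistances (cylindrical: R_cond = ln(r_o/r_i)/(2πkL), R_conv = 1/(h·2πrL)):
R_inner film = 1/(h_i·2πr₁L) = 1/(809×2π×0.035×2.97) = 0.001893 K/W
R_carbon steel pipe wall = ln(45/35)/(2π×46×2.97) = 2.928×10^-4 K/W
R_mineral wool = ln(69/45)/(2π×0.0383×2.97) = 0.5981 K/W
R_outer film = 1/(h_o·2πr_oL) = 1/(17.2×2π×0.069×2.97) = 0.04515 K/W
R_total = 0.6454 K/W
Q = ΔT/R_total = 51/0.6454
Q = 79 W
T_interface = T_inner + Q·ΣR(inner→interface) = -27 + 79×0.6002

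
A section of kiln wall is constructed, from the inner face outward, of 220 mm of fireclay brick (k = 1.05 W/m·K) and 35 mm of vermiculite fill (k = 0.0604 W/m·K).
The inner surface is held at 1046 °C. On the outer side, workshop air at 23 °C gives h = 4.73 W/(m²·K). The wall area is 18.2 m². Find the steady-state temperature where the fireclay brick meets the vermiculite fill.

Model the wall as resistances in series:
R_fireclay brick = L/(kA) = 0.22/(1.05×18.2) = 0.01151 K/W
R_vermiculite fill = L/(kA) = 0.035/(0.0604×18.2) = 0.03184 K/W
R_outer film = 1/(h_o·A) = 1/(4.73×18.2) = 0.01162 K/W
R_total = 0.05497 K/W;  Q = ΔT/R_total = 1023/0.05497 = 18610 W
T_interface = T_inner − Q·ΣR(inner→interface) = 1046 − 18600×0.01151

T ≈ 832 °C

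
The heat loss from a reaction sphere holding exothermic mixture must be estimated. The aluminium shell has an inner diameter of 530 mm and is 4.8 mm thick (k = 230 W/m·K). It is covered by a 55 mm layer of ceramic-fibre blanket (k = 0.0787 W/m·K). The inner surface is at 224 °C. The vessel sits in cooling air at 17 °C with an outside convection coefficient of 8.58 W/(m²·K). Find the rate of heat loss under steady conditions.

Q ≈ 286 W

Spherical conduction: R = (1/r_in − 1/r_out)/(4πk) per layer; series-sum.
R_aluminium shell = (1/0.265 − 1/0.2698)/(4π×230) = 2.323×10^-5 K/W
R_ceramic-fibre blanket = (1/0.2698 − 1/0.3248)/(4π×0.0787) = 0.6346 K/W
R_outer film = 1/(h·4πr_o²) = 1/(8.58×4π×0.3248²) = 0.08792 K/W
R_total = 0.7226 K/W
Q = ΔT/R_total = 207/0.7226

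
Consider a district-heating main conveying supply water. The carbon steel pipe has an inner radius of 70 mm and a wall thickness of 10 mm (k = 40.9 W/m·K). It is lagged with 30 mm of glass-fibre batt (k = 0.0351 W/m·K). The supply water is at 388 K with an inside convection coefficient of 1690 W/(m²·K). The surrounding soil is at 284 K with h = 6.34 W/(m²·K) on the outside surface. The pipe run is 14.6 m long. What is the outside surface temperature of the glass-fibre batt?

T ≈ 298 K

Cylindrical conduction, so R = ln(r₂/r₁)/(2πkL) per layer, in series:
R_inner film = 1/(h_i·2πr₁L) = 1/(1690×2π×0.07×14.6) = 9.215×10^-5 K/W
R_carbon steel pipe wall = ln(80/70)/(2π×40.9×14.6) = 3.559×10^-5 K/W
R_glass-fibre batt = ln(110/80)/(2π×0.0351×14.6) = 0.0989 K/W
R_outer film = 1/(h_o·2πr_oL) = 1/(6.34×2π×0.11×14.6) = 0.01563 K/W
R_total = 0.1147 K/W
Q = ΔT/R_total = 104/0.1147
Q = 907 W
T_interface = T_inner − Q·ΣR(inner→interface) = 388 − 907×0.09903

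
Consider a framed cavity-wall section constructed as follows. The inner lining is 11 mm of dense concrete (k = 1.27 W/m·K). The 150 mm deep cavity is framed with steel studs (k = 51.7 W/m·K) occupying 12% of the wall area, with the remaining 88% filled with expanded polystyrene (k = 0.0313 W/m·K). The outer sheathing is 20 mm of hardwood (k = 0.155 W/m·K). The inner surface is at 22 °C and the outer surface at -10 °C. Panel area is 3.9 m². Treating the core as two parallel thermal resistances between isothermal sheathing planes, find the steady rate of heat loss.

Sheathing layers in series; stud and cavity paths in parallel between them.
R_inner = 0.011/(1.27×3.9) = 0.002221 K/W
R_stud  = 0.15/(51.7×0.12×3.9) = 0.006199 K/W
R_cav   = 0.15/(0.0313×0.88×3.9) = 1.396 K/W
1/R_core = 1/R_stud + 1/R_cav → R_core = 0.006172 K/W
R_outer = 0.02/(0.155×3.9) = 0.03309 K/W
R_total = 0.04148 K/W
Q = ΔT/R_total = 32/0.04148

Q ≈ 771 W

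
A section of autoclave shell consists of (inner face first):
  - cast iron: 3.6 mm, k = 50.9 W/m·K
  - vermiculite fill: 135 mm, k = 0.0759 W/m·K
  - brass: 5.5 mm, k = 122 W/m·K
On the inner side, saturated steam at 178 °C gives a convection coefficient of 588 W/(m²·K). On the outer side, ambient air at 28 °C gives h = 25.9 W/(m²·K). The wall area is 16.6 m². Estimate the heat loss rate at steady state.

Model the wall as resistances in series:
R_inner film = 1/(h_i·A) = 1/(588×16.6) = 1.025×10^-4 K/W
R_cast iron = L/(kA) = 0.0036/(50.9×16.6) = 4.261×10^-6 K/W
R_vermiculite fill = L/(kA) = 0.135/(0.0759×16.6) = 0.1071 K/W
R_brass = L/(kA) = 0.0055/(122×16.6) = 2.716×10^-6 K/W
R_outer film = 1/(h_o·A) = 1/(25.9×16.6) = 0.002326 K/W
R_total = 0.1096 K/W
Q = ΔT / R_total = 150 / 0.1096

Q ≈ 1370 W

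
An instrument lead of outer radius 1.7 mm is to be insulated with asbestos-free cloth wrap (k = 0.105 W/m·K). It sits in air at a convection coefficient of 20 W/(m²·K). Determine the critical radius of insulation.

For a cylinder r_cr = k/h = 0.105/20
r_cr = 5.25 mm; since the bare radius (1.7 mm) is below r_cr, adding a thin layer of insulation will *increase* heat loss.

r_cr ≈ 5.25 mm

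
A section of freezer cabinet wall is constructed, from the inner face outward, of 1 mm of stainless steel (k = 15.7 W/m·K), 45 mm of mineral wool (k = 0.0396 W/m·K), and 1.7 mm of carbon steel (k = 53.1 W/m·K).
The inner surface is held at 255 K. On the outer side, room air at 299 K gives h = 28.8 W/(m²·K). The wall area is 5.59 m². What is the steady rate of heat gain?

Q ≈ 210 W

Treating each layer as a thermal resistance in series:
R_stainless steel = L/(kA) = 0.001/(15.7×5.59) = 1.139×10^-5 K/W
R_mineral wool = L/(kA) = 0.045/(0.0396×5.59) = 0.2033 K/W
R_carbon steel = L/(kA) = 0.0017/(53.1×5.59) = 5.727×10^-6 K/W
R_outer film = 1/(h_o·A) = 1/(28.8×5.59) = 0.006211 K/W
R_total = 0.2095 K/W
Q = ΔT / R_total = 44 / 0.2095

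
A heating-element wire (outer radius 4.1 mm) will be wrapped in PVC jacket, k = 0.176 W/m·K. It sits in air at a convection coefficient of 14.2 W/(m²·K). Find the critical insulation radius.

For a cylinder r_cr = k/h = 0.176/14.2
r_cr = 12.4 mm; since the bare radius (4.1 mm) is below r_cr, adding a thin layer of insulation will *increase* heat loss.

r_cr ≈ 12.4 mm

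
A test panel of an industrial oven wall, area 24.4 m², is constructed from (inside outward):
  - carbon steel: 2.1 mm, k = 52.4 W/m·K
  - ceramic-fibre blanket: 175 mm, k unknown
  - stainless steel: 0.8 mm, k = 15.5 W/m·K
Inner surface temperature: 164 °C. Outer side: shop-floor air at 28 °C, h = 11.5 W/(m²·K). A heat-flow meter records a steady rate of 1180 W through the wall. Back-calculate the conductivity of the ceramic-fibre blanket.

Series thermal resistances:
R_carbon steel = L/(kA) = 0.0021/(52.4×24.4) = 1.642×10^-6 K/W
R_stainless steel = L/(kA) = 0.0008/(15.5×24.4) = 2.115×10^-6 K/W
R_outer film = 1/(h_o·A) = 1/(11.5×24.4) = 0.003564 K/W
Sum of known resistances R_other = 0.003568 K/W
Total R = ΔT/Q = 136/1180 = 0.1153 K/W
R_ceramic-fibre blanket = R_total − R_other = 0.1117 K/W
k = L/(R·A) = 0.175/(0.1117×24.4)

k ≈ 0.0642 W/(m·K)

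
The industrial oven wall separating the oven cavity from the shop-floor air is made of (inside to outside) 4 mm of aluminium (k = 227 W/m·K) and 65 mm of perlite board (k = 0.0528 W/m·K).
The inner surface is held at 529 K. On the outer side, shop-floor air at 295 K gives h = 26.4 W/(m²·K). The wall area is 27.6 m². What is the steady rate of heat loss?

Model the wall as resistances in series:
R_aluminium = L/(kA) = 0.004/(227×27.6) = 6.384×10^-7 K/W
R_perlite board = L/(kA) = 0.065/(0.0528×27.6) = 0.0446 K/W
R_outer film = 1/(h_o·A) = 1/(26.4×27.6) = 0.001372 K/W
R_total = 0.04598 K/W
Q = ΔT / R_total = 234 / 0.04598

Q ≈ 5090 W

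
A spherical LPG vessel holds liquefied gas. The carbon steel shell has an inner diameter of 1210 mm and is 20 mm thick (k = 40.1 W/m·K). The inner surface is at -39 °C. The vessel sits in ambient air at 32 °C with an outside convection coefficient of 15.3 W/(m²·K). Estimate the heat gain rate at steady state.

Q ≈ 5290 W

Each spherical layer contributes R = (1/r_i − 1/r_o)/(4πk):
R_carbon steel shell = (1/0.605 − 1/0.625)/(4π×40.1) = 1.05×10^-4 K/W
R_outer film = 1/(h·4πr_o²) = 1/(15.3×4π×0.625²) = 0.01331 K/W
R_total = 0.01342 K/W
Q = ΔT/R_total = 71/0.01342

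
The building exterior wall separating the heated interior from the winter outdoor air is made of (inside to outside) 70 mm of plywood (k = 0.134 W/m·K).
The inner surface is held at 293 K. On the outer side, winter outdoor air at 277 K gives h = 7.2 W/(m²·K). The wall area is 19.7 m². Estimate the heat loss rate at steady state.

Series thermal resistances:
R_plywood = L/(kA) = 0.07/(0.134×19.7) = 0.02652 K/W
R_outer film = 1/(h_o·A) = 1/(7.2×19.7) = 0.00705 K/W
R_total = 0.03357 K/W
Q = ΔT / R_total = 16 / 0.03357

Q ≈ 477 W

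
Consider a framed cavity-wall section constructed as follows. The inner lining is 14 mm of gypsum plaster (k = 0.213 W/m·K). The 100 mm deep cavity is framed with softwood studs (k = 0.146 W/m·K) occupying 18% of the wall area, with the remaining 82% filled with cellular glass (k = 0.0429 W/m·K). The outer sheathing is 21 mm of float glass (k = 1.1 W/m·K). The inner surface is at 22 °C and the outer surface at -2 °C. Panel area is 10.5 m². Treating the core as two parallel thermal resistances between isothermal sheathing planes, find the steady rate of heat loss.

Sheathing layers in series; stud and cavity paths in parallel between them.
R_inner = 0.014/(0.213×10.5) = 0.00626 K/W
R_stud  = 0.1/(0.146×0.18×10.5) = 0.3624 K/W
R_cav   = 0.1/(0.0429×0.82×10.5) = 0.2707 K/W
1/R_core = 1/R_stud + 1/R_cav → R_core = 0.155 K/W
R_outer = 0.021/(1.1×10.5) = 0.001818 K/W
R_total = 0.163 K/W
Q = ΔT/R_total = 24/0.163

Q ≈ 147 W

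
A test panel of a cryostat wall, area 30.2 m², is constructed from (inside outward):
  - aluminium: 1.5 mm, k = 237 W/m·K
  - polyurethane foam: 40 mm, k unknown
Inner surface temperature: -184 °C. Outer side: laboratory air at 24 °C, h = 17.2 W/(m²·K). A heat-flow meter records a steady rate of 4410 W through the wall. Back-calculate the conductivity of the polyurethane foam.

k ≈ 0.0293 W/(m·K)

Using the resistance-network approach (series):
R_aluminium = L/(kA) = 0.0015/(237×30.2) = 2.096×10^-7 K/W
R_outer film = 1/(h_o·A) = 1/(17.2×30.2) = 0.001925 K/W
Sum of known resistances R_other = 0.001925 K/W
Total R = ΔT/Q = 208/4410 = 0.04717 K/W
R_polyurethane foam = R_total − R_other = 0.04524 K/W
k = L/(R·A) = 0.04/(0.04524×30.2)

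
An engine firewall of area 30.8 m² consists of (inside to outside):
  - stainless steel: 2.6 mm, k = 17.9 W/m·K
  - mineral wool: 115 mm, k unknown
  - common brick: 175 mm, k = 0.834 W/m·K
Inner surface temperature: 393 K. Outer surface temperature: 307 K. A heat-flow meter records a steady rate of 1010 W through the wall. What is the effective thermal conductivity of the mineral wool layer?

k ≈ 0.0477 W/(m·K)

Treating each layer as a thermal resistance in series:
R_stainless steel = L/(kA) = 0.0026/(17.9×30.8) = 4.716×10^-6 K/W
R_common brick = L/(kA) = 0.175/(0.834×30.8) = 0.006813 K/W
Sum of known resistances R_other = 0.006817 K/W
Total R = ΔT/Q = 86/1010 = 0.08515 K/W
R_mineral wool = R_total − R_other = 0.07833 K/W
k = L/(R·A) = 0.115/(0.07833×30.8)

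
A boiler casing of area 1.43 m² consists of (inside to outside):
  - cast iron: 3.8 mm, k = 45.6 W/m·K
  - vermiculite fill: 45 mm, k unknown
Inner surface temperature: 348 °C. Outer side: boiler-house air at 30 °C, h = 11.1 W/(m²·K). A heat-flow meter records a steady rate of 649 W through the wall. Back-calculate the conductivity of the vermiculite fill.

Treating each layer as a thermal resistance in series:
R_cast iron = L/(kA) = 0.0038/(45.6×1.43) = 5.828×10^-5 K/W
R_outer film = 1/(h_o·A) = 1/(11.1×1.43) = 0.063 K/W
Sum of known resistances R_other = 0.06306 K/W
Total R = ΔT/Q = 318/649 = 0.49 K/W
R_vermiculite fill = R_total − R_other = 0.4269 K/W
k = L/(R·A) = 0.045/(0.4269×1.43)

k ≈ 0.0737 W/(m·K)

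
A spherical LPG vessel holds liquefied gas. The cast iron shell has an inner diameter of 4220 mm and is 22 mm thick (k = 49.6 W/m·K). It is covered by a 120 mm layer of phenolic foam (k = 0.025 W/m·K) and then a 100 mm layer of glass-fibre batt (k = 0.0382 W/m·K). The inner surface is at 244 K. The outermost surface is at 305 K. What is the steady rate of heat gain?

Q ≈ 513 W

For a spherical shell R = (1/r₁ − 1/r₂)/(4πk); film R = 1/(h·4πr²). In series:
R_cast iron shell = (1/2.11 − 1/2.132)/(4π×49.6) = 7.846×10^-6 K/W
R_phenolic foam = (1/2.132 − 1/2.252)/(4π×0.025) = 0.07956 K/W
R_glass-fibre batt = (1/2.252 − 1/2.352)/(4π×0.0382) = 0.03933 K/W
R_total = 0.1189 K/W
Q = ΔT/R_total = 61/0.1189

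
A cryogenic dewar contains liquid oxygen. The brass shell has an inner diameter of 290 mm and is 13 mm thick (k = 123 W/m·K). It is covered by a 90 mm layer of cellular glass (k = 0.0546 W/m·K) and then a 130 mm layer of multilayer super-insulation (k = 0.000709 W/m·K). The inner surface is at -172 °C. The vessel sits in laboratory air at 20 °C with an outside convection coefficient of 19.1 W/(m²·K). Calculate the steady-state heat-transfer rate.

Q ≈ 1.21 W

Radial (spherical) resistances in series:
R_brass shell = (1/0.145 − 1/0.158)/(4π×123) = 3.671×10^-4 K/W
R_cellular glass = (1/0.158 − 1/0.248)/(4π×0.0546) = 3.348 K/W
R_multilayer super-insulation = (1/0.248 − 1/0.378)/(4π×0.000709) = 155.6 K/W
R_outer film = 1/(h·4πr_o²) = 1/(19.1×4π×0.378²) = 0.02916 K/W
R_total = 159 K/W
Q = ΔT/R_total = 192/159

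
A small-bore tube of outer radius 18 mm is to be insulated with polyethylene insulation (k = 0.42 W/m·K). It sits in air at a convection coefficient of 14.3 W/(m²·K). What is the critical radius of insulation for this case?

r_cr ≈ 29.4 mm

For a cylinder r_cr = k/h = 0.42/14.3
r_cr = 29.4 mm; since the bare radius (18 mm) is below r_cr, adding a thin layer of insulation will *increase* heat loss.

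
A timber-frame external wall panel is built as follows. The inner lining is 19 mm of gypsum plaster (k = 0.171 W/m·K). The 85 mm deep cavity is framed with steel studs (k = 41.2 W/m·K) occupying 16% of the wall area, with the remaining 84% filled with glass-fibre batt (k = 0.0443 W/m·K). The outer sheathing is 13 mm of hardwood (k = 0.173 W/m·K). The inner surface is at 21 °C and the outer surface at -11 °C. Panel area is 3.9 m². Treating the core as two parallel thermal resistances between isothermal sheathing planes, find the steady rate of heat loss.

Sheathing layers in series; stud and cavity paths in parallel between them.
R_inner = 0.019/(0.171×3.9) = 0.02849 K/W
R_stud  = 0.085/(41.2×0.16×3.9) = 0.003306 K/W
R_cav   = 0.085/(0.0443×0.84×3.9) = 0.5857 K/W
1/R_core = 1/R_stud + 1/R_cav → R_core = 0.003288 K/W
R_outer = 0.013/(0.173×3.9) = 0.01927 K/W
R_total = 0.05105 K/W
Q = ΔT/R_total = 32/0.05105

Q ≈ 627 W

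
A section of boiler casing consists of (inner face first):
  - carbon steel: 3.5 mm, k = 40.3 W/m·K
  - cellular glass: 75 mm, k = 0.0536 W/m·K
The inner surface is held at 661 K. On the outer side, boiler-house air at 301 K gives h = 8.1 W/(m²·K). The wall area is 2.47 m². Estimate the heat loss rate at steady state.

Thermal resistances in series:
R_carbon steel = L/(kA) = 0.0035/(40.3×2.47) = 3.516×10^-5 K/W
R_cellular glass = L/(kA) = 0.075/(0.0536×2.47) = 0.5665 K/W
R_outer film = 1/(h_o·A) = 1/(8.1×2.47) = 0.04998 K/W
R_total = 0.6165 K/W
Q = ΔT / R_total = 360 / 0.6165

Q ≈ 584 W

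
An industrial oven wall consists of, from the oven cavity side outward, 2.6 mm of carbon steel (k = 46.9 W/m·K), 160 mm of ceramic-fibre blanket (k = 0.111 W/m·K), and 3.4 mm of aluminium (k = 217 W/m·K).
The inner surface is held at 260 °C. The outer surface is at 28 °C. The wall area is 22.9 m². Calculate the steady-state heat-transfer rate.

Q ≈ 3690 W

Treating each layer as a thermal resistance in series:
R_carbon steel = L/(kA) = 0.0026/(46.9×22.9) = 2.421×10^-6 K/W
R_ceramic-fibre blanket = L/(kA) = 0.16/(0.111×22.9) = 0.06295 K/W
R_aluminium = L/(kA) = 0.0034/(217×22.9) = 6.842×10^-7 K/W
R_total = 0.06295 K/W
Q = ΔT / R_total = 232 / 0.06295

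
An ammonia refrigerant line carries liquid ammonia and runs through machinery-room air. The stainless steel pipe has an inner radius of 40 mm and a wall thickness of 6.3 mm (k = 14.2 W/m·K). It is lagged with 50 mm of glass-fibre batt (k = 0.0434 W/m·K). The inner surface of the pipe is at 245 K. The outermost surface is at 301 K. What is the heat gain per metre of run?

q′ ≈ 20.8 W/m

For a radial system each layer contributes R = ln(r_out/r_in)/(2πkL); films add R = 1/(hA).
R_stainless steel pipe wall = ln(46.3/40)/(2π×14.2×1) = 0.001639 K/W
R_glass-fibre batt = ln(96.3/46.3)/(2π×0.0434×1) = 2.686 K/W
R_total = 2.687 K/W
Q = ΔT/R_total = 56/2.687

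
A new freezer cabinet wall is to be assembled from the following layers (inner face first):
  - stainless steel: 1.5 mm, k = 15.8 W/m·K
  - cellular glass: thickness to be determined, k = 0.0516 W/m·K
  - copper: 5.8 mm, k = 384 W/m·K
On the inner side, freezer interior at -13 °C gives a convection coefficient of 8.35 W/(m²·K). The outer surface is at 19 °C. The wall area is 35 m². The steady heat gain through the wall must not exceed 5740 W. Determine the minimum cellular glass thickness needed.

Series thermal resistances:
R_inner film = 1/(h_i·A) = 1/(8.35×35) = 0.003422 K/W
R_stainless steel = L/(kA) = 0.0015/(15.8×35) = 2.712×10^-6 K/W
R_copper = L/(kA) = 0.0058/(384×35) = 4.315×10^-7 K/W
Sum of the known resistances R_other = 0.003425 K/W
Required total resistance R_tot = ΔT/Q_allow = 32/5740 = 0.005575 K/W
R_cellular glass = R_tot − R_other = 0.00215 K/W
L = R·k·A = 0.00215×0.0516×35

L ≈ 3.88 mm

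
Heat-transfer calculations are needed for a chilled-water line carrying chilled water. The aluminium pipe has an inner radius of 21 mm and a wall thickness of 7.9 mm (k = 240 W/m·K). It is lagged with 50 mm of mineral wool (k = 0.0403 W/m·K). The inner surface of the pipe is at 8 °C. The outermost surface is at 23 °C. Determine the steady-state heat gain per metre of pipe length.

Radial resistances (cylindrical: R_cond = ln(r_o/r_i)/(2πkL), R_conv = 1/(h·2πrL)):
R_aluminium pipe wall = ln(28.9/21)/(2π×240×1) = 2.118×10^-4 K/W
R_mineral wool = ln(78.9/28.9)/(2π×0.0403×1) = 3.966 K/W
R_total = 3.967 K/W
Q = ΔT/R_total = 15/3.967

q′ ≈ 3.78 W/m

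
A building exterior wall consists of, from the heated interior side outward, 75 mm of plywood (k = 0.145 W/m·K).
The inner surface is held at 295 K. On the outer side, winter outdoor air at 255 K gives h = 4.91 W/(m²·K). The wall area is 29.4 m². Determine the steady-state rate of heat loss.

Q ≈ 1630 W

Using the resistance-network approach (series):
R_plywood = L/(kA) = 0.075/(0.145×29.4) = 0.01759 K/W
R_outer film = 1/(h_o·A) = 1/(4.91×29.4) = 0.006927 K/W
R_total = 0.02452 K/W
Q = ΔT / R_total = 40 / 0.02452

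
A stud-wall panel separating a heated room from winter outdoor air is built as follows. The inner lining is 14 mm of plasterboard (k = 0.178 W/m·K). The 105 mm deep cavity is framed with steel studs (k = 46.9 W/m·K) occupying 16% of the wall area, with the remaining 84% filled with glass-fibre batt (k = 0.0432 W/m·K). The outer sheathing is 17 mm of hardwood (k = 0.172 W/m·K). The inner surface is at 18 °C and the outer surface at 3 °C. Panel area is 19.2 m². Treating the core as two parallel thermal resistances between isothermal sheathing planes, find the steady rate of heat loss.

Sheathing layers in series; stud and cavity paths in parallel between them.
R_inner = 0.014/(0.178×19.2) = 0.004096 K/W
R_stud  = 0.105/(46.9×0.16×19.2) = 7.288×10^-4 K/W
R_cav   = 0.105/(0.0432×0.84×19.2) = 0.1507 K/W
1/R_core = 1/R_stud + 1/R_cav → R_core = 7.253×10^-4 K/W
R_outer = 0.017/(0.172×19.2) = 0.005148 K/W
R_total = 0.009969 K/W
Q = ΔT/R_total = 15/0.009969

Q ≈ 1500 W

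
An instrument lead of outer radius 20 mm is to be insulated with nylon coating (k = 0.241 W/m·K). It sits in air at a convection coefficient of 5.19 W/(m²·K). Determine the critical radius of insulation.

For a cylinder r_cr = k/h = 0.241/5.19
r_cr = 46.4 mm; since the bare radius (20 mm) is below r_cr, adding a thin layer of insulation will *increase* heat loss.

r_cr ≈ 46.4 mm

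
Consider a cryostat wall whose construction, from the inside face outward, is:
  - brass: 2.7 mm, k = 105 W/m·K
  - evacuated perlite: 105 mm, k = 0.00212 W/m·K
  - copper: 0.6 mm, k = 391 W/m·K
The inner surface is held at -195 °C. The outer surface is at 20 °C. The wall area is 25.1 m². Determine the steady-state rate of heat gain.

Series thermal resistances:
R_brass = L/(kA) = 0.0027/(105×25.1) = 1.024×10^-6 K/W
R_evacuated perlite = L/(kA) = 0.105/(0.00212×25.1) = 1.973 K/W
R_copper = L/(kA) = 0.0006/(391×25.1) = 6.114×10^-8 K/W
R_total = 1.973 K/W
Q = ΔT / R_total = 215 / 1.973

Q ≈ 109 W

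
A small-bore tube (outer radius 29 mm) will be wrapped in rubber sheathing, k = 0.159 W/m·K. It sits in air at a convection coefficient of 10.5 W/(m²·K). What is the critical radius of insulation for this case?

For a cylinder r_cr = k/h = 0.159/10.5
r_cr = 15.1 mm; since the bare radius (29 mm) is above r_cr, any added insulation will reduce heat loss.

r_cr ≈ 15.1 mm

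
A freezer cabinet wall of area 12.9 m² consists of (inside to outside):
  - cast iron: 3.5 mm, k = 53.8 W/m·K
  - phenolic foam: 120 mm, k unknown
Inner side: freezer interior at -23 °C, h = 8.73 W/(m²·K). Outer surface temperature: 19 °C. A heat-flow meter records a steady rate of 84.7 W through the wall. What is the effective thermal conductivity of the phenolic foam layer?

k ≈ 0.0191 W/(m·K)

Series thermal resistances:
R_inner film = 1/(h_i·A) = 1/(8.73×12.9) = 0.00888 K/W
R_cast iron = L/(kA) = 0.0035/(53.8×12.9) = 5.043×10^-6 K/W
Sum of known resistances R_other = 0.008885 K/W
Total R = ΔT/Q = 42/84.7 = 0.4959 K/W
R_phenolic foam = R_total − R_other = 0.487 K/W
k = L/(R·A) = 0.12/(0.487×12.9)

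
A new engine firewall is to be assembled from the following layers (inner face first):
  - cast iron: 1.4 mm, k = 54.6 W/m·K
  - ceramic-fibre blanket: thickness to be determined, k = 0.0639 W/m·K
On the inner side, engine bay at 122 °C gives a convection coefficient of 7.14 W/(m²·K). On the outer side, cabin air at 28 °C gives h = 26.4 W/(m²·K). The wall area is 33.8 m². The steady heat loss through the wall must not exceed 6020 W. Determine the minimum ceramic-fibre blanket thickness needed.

L ≈ 22.4 mm

Treating each layer as a thermal resistance in series:
R_inner film = 1/(h_i·A) = 1/(7.14×33.8) = 0.004144 K/W
R_cast iron = L/(kA) = 0.0014/(54.6×33.8) = 7.586×10^-7 K/W
R_outer film = 1/(h_o·A) = 1/(26.4×33.8) = 0.001121 K/W
Sum of the known resistances R_other = 0.005265 K/W
Required total resistance R_tot = ΔT/Q_allow = 94/6020 = 0.01561 K/W
R_ceramic-fibre blanket = R_tot − R_other = 0.01035 K/W
L = R·k·A = 0.01035×0.0639×33.8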